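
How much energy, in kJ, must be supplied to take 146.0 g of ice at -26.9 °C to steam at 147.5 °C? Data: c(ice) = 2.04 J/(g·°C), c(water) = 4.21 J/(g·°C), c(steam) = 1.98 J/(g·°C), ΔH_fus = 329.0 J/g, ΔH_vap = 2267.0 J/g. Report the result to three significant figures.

q1 (heat ice -26.9→0.0 °C): 146.0 × 2.04 × 26.9 = 8012 J
q2 (melt at 0 °C): 146.0 × 329.0 = 48034 J
q3 (heat water 0.0→100.0 °C): 146.0 × 4.21 × 100.0 = 61466 J
q4 (vaporize at 100 °C): 146.0 × 2267.0 = 330982 J
q5 (heat steam 100.0→147.5 °C): 146.0 × 1.98 × 47.5 = 13731 J
Total: 8012 + 48034 + 61466 + 330982 + 13731 = 462225 J = 462 kJ

q = 462 kJ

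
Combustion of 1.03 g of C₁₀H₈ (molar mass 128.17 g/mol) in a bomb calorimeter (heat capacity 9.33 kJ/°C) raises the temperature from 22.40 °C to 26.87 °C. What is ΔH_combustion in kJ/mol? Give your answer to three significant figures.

ΔT = 26.87 − 22.40 = 4.47 °C
q_cal = C_cal × ΔT = 9.33 × 4.47 = 41.7051 kJ
n = 1.03 / 128.17 = 0.008036 mol
q_rxn = −q_cal = -41.7051 kJ
ΔH = -41.7051 / 0.008036 = -5190 kJ/mol

ΔH = -5190 kJ/mol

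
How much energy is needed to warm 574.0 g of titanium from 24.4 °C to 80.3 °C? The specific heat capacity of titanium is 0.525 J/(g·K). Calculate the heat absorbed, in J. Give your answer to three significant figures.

q = m c ΔT = 574.0 × 0.525 × (80.3 − 24.4)
q = 574.0 × 0.525 × 55.9 = 16845 J

q = 16800 J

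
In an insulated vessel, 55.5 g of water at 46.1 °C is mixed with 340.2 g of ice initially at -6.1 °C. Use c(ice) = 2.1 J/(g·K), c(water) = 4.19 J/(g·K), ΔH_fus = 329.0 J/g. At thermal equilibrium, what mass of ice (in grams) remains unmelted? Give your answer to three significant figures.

m_ice remaining = 321 g

Heat to warm all ice to 0 °C: 340.2×2.1×6.1 = 4358.0 J
Heat released by water cooling to 0 °C: 55.5×4.19×46.1 = 10720 J
10720 J < 4358.0 + 340.2×329.0 = 116283.8 J, so not all ice melts; final T = 0 °C.
Heat left for melting: 10720 − 4358.0 = 6362.0 J
Mass melted = 6362.0 / 329.0 = 19.34 g
Ice remaining = 340.2 − 19.34 = 320.86 g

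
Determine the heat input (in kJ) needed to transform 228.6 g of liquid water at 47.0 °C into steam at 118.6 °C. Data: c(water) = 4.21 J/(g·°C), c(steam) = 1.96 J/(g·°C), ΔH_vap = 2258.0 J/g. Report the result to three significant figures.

q = 576 kJ

q1 (heat water 47.0→100.0 °C): 228.6 × 4.21 × 53.0 = 51008 J
q2 (vaporize at 100 °C): 228.6 × 2258.0 = 516179 J
q3 (heat steam 100.0→118.6 °C): 228.6 × 1.96 × 18.6 = 8334 J
Total: 51008 + 516179 + 8334 = 575521 J = 576 kJ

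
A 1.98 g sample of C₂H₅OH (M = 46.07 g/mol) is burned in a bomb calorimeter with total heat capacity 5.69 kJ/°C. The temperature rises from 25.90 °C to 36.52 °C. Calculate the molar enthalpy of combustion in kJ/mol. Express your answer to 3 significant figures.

ΔH = -1410 kJ/mol

ΔT = 36.52 − 25.90 = 10.62 °C
q_cal = C_cal × ΔT = 5.69 × 10.62 = 60.4278 kJ
n = 1.98 / 46.07 = 0.04298 mol
q_rxn = −q_cal = -60.4278 kJ
ΔH = -60.4278 / 0.04298 = -1406 kJ/mol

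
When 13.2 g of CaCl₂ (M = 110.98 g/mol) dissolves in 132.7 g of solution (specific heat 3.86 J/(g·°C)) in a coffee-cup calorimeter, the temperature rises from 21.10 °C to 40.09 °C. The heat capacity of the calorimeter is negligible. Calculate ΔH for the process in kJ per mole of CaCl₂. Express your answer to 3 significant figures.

ΔH = -81.8 kJ/mol

|ΔT| = |40.09 − 21.10| = 18.99 °C
|q_surr| = (132.7 × 3.86) × 18.99 = 512.222 × 18.99 = 9727 J
n(CaCl₂) = 13.2 / 110.98 = 0.1189 mol
Temperature rose, so q_rxn = −|q_surr| = -9.727 kJ
ΔH = q_rxn / n = -81.81 kJ/mol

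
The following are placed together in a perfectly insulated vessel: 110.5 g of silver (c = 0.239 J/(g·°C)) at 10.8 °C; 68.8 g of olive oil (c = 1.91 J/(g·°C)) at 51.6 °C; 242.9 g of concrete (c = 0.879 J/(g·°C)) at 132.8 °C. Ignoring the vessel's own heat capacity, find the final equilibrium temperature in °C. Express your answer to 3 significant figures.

Σ mᵢcᵢ(T − Tᵢ) = 0  ⇒  T = Σ mᵢcᵢTᵢ / Σ mᵢcᵢ
Σ mᵢcᵢ = 110.5×0.239 + 68.8×1.91 + 242.9×0.879 = 371.3266
Σ mᵢcᵢTᵢ = 26.4095×10.8 + 131.408×51.6 + 213.5091×132.8 = 35420
T = 35420 / 371.3266 = 95.39 °C

T_f = 95.4 °C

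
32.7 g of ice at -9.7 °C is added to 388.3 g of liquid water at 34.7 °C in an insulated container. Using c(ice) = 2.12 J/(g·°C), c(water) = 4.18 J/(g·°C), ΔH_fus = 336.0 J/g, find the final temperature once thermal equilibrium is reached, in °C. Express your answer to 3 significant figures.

Heat to bring ice to 0 °C and melt it: q₁ = 32.7×2.12×9.7 + 32.7×336.0 = 11660 J
Heat the water can supply cooling to 0 °C: 388.3×4.18×34.7 = 56321.4 J > q₁, so all ice melts.
Energy balance: 388.3×4.18×(34.7 − T) = 11660 + 32.7×4.18×(T − 0)
1623.094(34.7 − T) = 11660 + 136.686 T
56321.4 − 11660 = 1759.780 T
T = 44661.4 / 1759.780 = 25.38 °C

T_f = 25.4 °C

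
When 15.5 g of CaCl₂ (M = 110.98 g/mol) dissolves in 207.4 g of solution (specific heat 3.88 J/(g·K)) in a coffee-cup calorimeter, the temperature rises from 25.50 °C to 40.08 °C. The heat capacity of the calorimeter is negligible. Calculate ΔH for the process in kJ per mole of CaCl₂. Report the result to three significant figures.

|ΔT| = |40.08 − 25.50| = 14.58 °C
|q_surr| = (207.4 × 3.88) × 14.58 = 804.712 × 14.58 = 11730 J
n(CaCl₂) = 15.5 / 110.98 = 0.1397 mol
Temperature rose, so q_rxn = −|q_surr| = -11.73 kJ
ΔH = q_rxn / n = -83.97 kJ/mol

ΔH = -84.0 kJ/mol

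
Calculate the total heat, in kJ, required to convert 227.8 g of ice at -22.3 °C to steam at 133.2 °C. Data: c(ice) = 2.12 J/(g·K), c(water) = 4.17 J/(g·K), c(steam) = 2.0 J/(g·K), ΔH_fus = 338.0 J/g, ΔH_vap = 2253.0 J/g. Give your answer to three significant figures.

q1 (heat ice -22.3→0.0 °C): 227.8 × 2.12 × 22.3 = 10769 J
q2 (melt at 0 °C): 227.8 × 338.0 = 76996 J
q3 (heat water 0.0→100.0 °C): 227.8 × 4.17 × 100.0 = 94993 J
q4 (vaporize at 100 °C): 227.8 × 2253.0 = 513233 J
q5 (heat steam 100.0→133.2 °C): 227.8 × 2.0 × 33.2 = 15126 J
Total: 10769 + 76996 + 94993 + 513233 + 15126 = 711117 J = 711 kJ

q = 711 kJ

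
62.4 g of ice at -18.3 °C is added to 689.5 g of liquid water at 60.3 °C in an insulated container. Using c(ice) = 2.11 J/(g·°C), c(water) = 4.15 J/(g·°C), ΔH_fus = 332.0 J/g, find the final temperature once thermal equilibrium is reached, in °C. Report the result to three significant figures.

T_f = 47.9 °C

Heat to bring ice to 0 °C and melt it: q₁ = 62.4×2.11×18.3 + 62.4×332.0 = 23126 J
Heat the water can supply cooling to 0 °C: 689.5×4.15×60.3 = 172544 J > q₁, so all ice melts.
Energy balance: 689.5×4.15×(60.3 − T) = 23126 + 62.4×4.15×(T − 0)
2861.425(60.3 − T) = 23126 + 258.96 T
172544 − 23126 = 3120.385 T
T = 149418 / 3120.385 = 47.88 °C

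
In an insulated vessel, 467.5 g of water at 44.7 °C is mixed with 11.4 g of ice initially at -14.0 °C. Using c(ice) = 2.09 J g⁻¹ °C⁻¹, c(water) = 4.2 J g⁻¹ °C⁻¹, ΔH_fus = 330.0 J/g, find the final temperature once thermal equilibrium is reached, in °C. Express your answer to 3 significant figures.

Heat to bring ice to 0 °C and melt it: q₁ = 11.4×2.09×14.0 + 11.4×330.0 = 4095.6 J
Heat the water can supply cooling to 0 °C: 467.5×4.2×44.7 = 87768.5 J > q₁, so all ice melts.
Energy balance: 467.5×4.2×(44.7 − T) = 4095.6 + 11.4×4.2×(T − 0)
1963.5(44.7 − T) = 4095.6 + 47.88 T
87768.5 − 4095.6 = 2011.38 T
T = 83672.9 / 2011.38 = 41.60 °C

T_f = 41.6 °C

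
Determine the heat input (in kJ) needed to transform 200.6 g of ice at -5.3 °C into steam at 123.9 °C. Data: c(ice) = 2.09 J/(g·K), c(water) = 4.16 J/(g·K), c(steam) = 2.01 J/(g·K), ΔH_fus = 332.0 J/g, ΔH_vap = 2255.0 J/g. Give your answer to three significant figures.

q = 614 kJ

q1 (heat ice -5.3→0.0 °C): 200.6 × 2.09 × 5.3 = 2222 J
q2 (melt at 0 °C): 200.6 × 332.0 = 66599 J
q3 (heat water 0.0→100.0 °C): 200.6 × 4.16 × 100.0 = 83450 J
q4 (vaporize at 100 °C): 200.6 × 2255.0 = 452353 J
q5 (heat steam 100.0→123.9 °C): 200.6 × 2.01 × 23.9 = 9637 J
Total: 2222 + 66599 + 83450 + 452353 + 9637 = 614261 J = 614 kJ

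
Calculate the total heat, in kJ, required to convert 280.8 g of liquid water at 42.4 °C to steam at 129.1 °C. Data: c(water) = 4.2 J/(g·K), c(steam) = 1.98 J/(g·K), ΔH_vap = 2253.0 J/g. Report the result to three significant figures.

q = 717 kJ

q1 (heat water 42.4→100.0 °C): 280.8 × 4.2 × 57.6 = 67931 J
q2 (vaporize at 100 °C): 280.8 × 2253.0 = 632642 J
q3 (heat steam 100.0→129.1 °C): 280.8 × 1.98 × 29.1 = 16179 J
Total: 67931 + 632642 + 16179 = 716752 J = 717 kJ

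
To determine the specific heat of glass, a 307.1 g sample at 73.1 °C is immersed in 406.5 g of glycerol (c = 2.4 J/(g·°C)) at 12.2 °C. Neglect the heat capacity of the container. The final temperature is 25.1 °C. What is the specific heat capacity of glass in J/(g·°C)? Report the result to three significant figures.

c = 0.854 J/(g·°C)

q_gained = (406.5 × 2.4) × (25.1 − 12.2) = 12590 J
q_lost = 307.1 × c × (73.1 − 25.1) = 14740.8 c
Set equal: c = 12590 / 14740.8 = 0.854 J/(g·°C)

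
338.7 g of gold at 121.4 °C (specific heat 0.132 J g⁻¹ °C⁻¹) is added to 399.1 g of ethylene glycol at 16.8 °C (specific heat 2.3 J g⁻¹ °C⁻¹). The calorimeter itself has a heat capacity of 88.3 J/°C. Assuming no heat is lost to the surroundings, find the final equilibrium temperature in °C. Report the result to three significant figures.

Heat lost by gold = heat gained by ethylene glycol + calorimeter.
(338.7)(0.132)(121.4 − T) = [(399.1)(2.3) + 88.3](T − 16.8)
44.7084 (121.4 − T) = 1006.23 (T − 16.8)
5427.60 − 44.7084 T = 1006.23 T − 16904.7
22332.30 = 1050.9384 T
T = 21.2499 °C

T_f = 21.2 °C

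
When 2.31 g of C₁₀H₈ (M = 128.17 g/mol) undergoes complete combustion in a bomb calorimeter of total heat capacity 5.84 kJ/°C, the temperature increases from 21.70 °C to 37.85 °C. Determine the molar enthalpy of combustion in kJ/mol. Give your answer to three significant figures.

ΔT = 37.85 − 21.70 = 16.15 °C
q_cal = C_cal × ΔT = 5.84 × 16.15 = 94.316 kJ
n = 2.31 / 128.17 = 0.01802 mol
q_rxn = −q_cal = -94.316 kJ
ΔH = -94.316 / 0.01802 = -5234 kJ/mol

ΔH = -5230 kJ/mol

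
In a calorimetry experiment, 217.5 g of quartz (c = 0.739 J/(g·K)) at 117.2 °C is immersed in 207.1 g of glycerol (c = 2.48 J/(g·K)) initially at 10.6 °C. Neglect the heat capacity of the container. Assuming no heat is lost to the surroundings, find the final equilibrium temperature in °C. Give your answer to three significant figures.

T_f = 36.0 °C

Heat lost by quartz = heat gained by glycerol.
(217.5)(0.739)(117.2 − T) = (207.1)(2.48)(T − 10.6)
160.7325 (117.2 − T) = 513.608 (T − 10.6)
18838 − 160.7325 T = 513.608 T − 5444.2
24282.2 = 674.3405 T
T = 36.01 °C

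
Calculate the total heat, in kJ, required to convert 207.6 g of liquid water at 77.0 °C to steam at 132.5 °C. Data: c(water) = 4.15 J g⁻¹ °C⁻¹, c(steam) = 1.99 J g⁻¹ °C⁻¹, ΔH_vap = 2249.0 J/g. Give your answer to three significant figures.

q = 500 kJ

q1 (heat water 77.0→100.0 °C): 207.6 × 4.15 × 23.0 = 19815 J
q2 (vaporize at 100 °C): 207.6 × 2249.0 = 466892 J
q3 (heat steam 100.0→132.5 °C): 207.6 × 1.99 × 32.5 = 13427 J
Total: 19815 + 466892 + 13427 = 500134 J = 500 kJ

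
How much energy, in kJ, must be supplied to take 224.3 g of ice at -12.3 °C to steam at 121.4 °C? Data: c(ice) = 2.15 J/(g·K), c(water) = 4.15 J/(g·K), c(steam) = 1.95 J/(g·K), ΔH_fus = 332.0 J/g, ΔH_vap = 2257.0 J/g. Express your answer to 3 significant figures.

q1 (heat ice -12.3→0.0 °C): 224.3 × 2.15 × 12.3 = 5932 J
q2 (melt at 0 °C): 224.3 × 332.0 = 74468 J
q3 (heat water 0.0→100.0 °C): 224.3 × 4.15 × 100.0 = 93085 J
q4 (vaporize at 100 °C): 224.3 × 2257.0 = 506245 J
q5 (heat steam 100.0→121.4 °C): 224.3 × 1.95 × 21.4 = 9360 J
Total: 5932 + 74468 + 93085 + 506245 + 9360 = 689090 J = 689 kJ

q = 689 kJ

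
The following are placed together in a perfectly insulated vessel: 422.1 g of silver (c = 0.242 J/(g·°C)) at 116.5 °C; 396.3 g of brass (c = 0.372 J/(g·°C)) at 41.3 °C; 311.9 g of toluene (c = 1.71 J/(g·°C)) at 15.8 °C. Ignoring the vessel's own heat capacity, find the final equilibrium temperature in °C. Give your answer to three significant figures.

Σ mᵢcᵢ(T − Tᵢ) = 0  ⇒  T = Σ mᵢcᵢTᵢ / Σ mᵢcᵢ
Σ mᵢcᵢ = 422.1×0.242 + 396.3×0.372 + 311.9×1.71 = 782.9208
Σ mᵢcᵢTᵢ = 102.1482×116.5 + 147.4236×41.3 + 533.349×15.8 = 26416
T = 26416 / 782.9208 = 33.74 °C

T_f = 33.7 °C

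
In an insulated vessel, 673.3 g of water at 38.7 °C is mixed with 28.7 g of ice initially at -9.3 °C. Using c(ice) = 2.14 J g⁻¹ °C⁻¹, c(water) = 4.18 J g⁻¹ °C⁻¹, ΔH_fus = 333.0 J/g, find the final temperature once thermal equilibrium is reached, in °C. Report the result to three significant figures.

Heat to bring ice to 0 °C and melt it: q₁ = 28.7×2.14×9.3 + 28.7×333.0 = 10128 J
Heat the water can supply cooling to 0 °C: 673.3×4.18×38.7 = 108917 J > q₁, so all ice melts.
Energy balance: 673.3×4.18×(38.7 − T) = 10128 + 28.7×4.18×(T − 0)
2814.394(38.7 − T) = 10128 + 119.966 T
108917 − 10128 = 2934.360 T
T = 98789 / 2934.360 = 33.67 °C

T_f = 33.7 °C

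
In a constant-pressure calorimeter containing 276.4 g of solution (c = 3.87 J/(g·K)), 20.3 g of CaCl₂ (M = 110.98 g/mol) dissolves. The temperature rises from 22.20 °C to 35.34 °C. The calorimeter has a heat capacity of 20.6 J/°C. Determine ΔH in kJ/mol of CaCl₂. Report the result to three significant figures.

|ΔT| = |35.34 − 22.20| = 13.14 °C
|q_surr| = (276.4 × 3.87 + 20.6) × 13.14 = 1090.268 × 13.14 = 14330 J
n(CaCl₂) = 20.3 / 110.98 = 0.1829 mol
Temperature rose, so q_rxn = −|q_surr| = -14.33 kJ
ΔH = q_rxn / n = -78.349 kJ/mol

ΔH = -78.3 kJ/mol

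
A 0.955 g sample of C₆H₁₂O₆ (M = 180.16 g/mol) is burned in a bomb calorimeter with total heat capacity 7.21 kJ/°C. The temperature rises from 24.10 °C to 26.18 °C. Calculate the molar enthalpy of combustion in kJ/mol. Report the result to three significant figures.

ΔT = 26.18 − 24.10 = 2.08 °C
q_cal = C_cal × ΔT = 7.21 × 2.08 = 14.9968 kJ
n = 0.955 / 180.16 = 0.005301 mol
q_rxn = −q_cal = -14.9968 kJ
ΔH = -14.9968 / 0.005301 = -2829 kJ/mol

ΔH = -2830 kJ/mol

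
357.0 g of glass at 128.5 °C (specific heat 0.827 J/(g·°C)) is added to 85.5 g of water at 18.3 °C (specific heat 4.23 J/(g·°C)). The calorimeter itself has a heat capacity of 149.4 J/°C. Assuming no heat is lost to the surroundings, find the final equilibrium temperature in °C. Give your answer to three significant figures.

Heat lost by glass = heat gained by water + calorimeter.
(357.0)(0.827)(128.5 − T) = [(85.5)(4.23) + 149.4](T − 18.3)
295.239 (128.5 − T) = 511.065 (T − 18.3)
37938 − 295.239 T = 511.065 T − 9352.5
47290.5 = 806.304 T
T = 58.65 °C

T_f = 58.7 °C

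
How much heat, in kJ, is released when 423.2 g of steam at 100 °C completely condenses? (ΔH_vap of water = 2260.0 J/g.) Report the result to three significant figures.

q = 956 kJ

q = m × ΔH_vap = 423.2 × 2260.0 = 956400 J = 956 kJ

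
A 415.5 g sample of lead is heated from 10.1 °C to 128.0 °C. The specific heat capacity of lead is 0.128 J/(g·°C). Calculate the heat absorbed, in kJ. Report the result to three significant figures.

q = 6.27 kJ

q = m c ΔT = 415.5 × 0.128 × (128.0 − 10.1)
q = 415.5 × 0.128 × 117.9 = 6270 J = 6.27 kJ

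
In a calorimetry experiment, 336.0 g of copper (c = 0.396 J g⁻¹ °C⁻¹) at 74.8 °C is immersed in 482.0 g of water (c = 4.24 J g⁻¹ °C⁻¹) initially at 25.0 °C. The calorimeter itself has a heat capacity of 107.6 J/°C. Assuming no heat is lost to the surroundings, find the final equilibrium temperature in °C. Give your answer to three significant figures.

T_f = 27.9 °C

Heat lost by copper = heat gained by water + calorimeter.
(336.0)(0.396)(74.8 − T) = [(482.0)(4.24) + 107.6](T − 25.0)
133.056 (74.8 − T) = 2151.28 (T − 25.0)
9952.6 − 133.056 T = 2151.28 T − 53782
63734.6 = 2284.336 T
T = 27.90 °C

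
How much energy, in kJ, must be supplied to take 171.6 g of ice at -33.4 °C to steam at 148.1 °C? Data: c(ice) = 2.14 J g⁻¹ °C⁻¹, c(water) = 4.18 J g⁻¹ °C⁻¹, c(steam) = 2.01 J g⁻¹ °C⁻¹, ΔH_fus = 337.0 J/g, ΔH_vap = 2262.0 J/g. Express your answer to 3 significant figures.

q1 (heat ice -33.4→0.0 °C): 171.6 × 2.14 × 33.4 = 12265 J
q2 (melt at 0 °C): 171.6 × 337.0 = 57829 J
q3 (heat water 0.0→100.0 °C): 171.6 × 4.18 × 100.0 = 71729 J
q4 (vaporize at 100 °C): 171.6 × 2262.0 = 388159 J
q5 (heat steam 100.0→148.1 °C): 171.6 × 2.01 × 48.1 = 16590 J
Total: 12265 + 57829 + 71729 + 388159 + 16590 = 546572 J = 547 kJ

q = 547 kJ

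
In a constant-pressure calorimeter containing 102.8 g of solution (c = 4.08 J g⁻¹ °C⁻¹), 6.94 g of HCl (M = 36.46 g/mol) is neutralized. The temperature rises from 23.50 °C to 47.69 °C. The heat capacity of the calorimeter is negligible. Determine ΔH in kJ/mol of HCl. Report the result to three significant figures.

ΔH = -53.3 kJ/mol

|ΔT| = |47.69 − 23.50| = 24.19 °C
|q_surr| = (102.8 × 4.08) × 24.19 = 419.424 × 24.19 = 10150 J
n(HCl) = 6.94 / 36.46 = 0.1903 mol
Temperature rose, so q_rxn = −|q_surr| = -10.15 kJ
ΔH = q_rxn / n = -53.34 kJ/mol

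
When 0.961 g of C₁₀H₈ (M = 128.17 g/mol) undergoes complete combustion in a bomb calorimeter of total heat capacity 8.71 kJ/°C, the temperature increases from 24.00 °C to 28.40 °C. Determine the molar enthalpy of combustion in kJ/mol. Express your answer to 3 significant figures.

ΔH = -5110 kJ/mol

ΔT = 28.40 − 24.00 = 4.40 °C
q_cal = C_cal × ΔT = 8.71 × 4.40 = 38.324 kJ
n = 0.961 / 128.17 = 0.007498 mol
q_rxn = −q_cal = -38.324 kJ
ΔH = -38.324 / 0.007498 = -5111 kJ/mol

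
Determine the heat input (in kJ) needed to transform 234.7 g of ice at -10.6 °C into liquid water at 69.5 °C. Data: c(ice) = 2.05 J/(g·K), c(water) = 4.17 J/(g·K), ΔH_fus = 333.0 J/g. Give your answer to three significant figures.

q1 (heat ice -10.6→0.0 °C): 234.7 × 2.05 × 10.6 = 5100 J
q2 (melt at 0 °C): 234.7 × 333.0 = 78155 J
q3 (heat water 0.0→69.5 °C): 234.7 × 4.17 × 69.5 = 68020 J
Total: 5100 + 78155 + 68020 = 151275 J = 151 kJ

q = 151 kJ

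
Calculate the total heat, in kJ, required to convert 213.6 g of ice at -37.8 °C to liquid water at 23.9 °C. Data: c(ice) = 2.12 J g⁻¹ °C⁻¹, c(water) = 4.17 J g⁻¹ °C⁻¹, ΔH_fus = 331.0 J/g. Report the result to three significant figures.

q = 109 kJ

q1 (heat ice -37.8→0.0 °C): 213.6 × 2.12 × 37.8 = 17117 J
q2 (melt at 0 °C): 213.6 × 331.0 = 70702 J
q3 (heat water 0.0→23.9 °C): 213.6 × 4.17 × 23.9 = 21288 J
Total: 17117 + 70702 + 21288 = 109107 J = 109 kJ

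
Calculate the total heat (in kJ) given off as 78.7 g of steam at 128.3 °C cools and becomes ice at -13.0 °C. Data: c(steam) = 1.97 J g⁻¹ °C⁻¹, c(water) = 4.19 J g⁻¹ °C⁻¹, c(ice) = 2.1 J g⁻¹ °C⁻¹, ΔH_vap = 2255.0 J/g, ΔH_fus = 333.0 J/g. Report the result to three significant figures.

q1 (cool steam 128.3→100 °C): 78.7 × 1.97 × 28.3 = 4388 J
q2 (condense at 100 °C): 78.7 × 2255.0 = 177469 J
q3 (cool water 100→0 °C): 78.7 × 4.19 × 100.0 = 32975 J
q4 (freeze at 0 °C): 78.7 × 333.0 = 26207 J
q5 (cool ice 0→-13.0 °C): 78.7 × 2.1 × 13.0 = 2149 J
Total: 4388 + 177469 + 32975 + 26207 + 2149 = 243188 J = 243 kJ

q = 243 kJ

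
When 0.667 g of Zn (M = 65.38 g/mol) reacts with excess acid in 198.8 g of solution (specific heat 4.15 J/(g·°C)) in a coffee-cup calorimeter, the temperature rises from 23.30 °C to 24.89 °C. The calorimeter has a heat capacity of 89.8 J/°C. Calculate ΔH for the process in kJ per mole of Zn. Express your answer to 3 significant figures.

ΔH = -143 kJ/mol

|ΔT| = |24.89 − 23.30| = 1.59 °C
|q_surr| = (198.8 × 4.15 + 89.8) × 1.59 = 914.82 × 1.59 = 1455 J
n(Zn) = 0.667 / 65.38 = 0.01020 mol
Temperature rose, so q_rxn = −|q_surr| = -1.455 kJ
ΔH = q_rxn / n = -142.6 kJ/mol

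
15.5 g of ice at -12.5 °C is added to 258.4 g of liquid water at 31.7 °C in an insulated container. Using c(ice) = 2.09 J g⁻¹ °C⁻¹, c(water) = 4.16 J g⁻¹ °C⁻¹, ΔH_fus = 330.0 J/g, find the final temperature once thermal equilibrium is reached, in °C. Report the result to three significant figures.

T_f = 25.1 °C

Heat to bring ice to 0 °C and melt it: q₁ = 15.5×2.09×12.5 + 15.5×330.0 = 5519.9 J
Heat the water can supply cooling to 0 °C: 258.4×4.16×31.7 = 34075.7 J > q₁, so all ice melts.
Energy balance: 258.4×4.16×(31.7 − T) = 5519.9 + 15.5×4.16×(T − 0)
1074.944(31.7 − T) = 5519.9 + 64.48 T
34075.7 − 5519.9 = 1139.424 T
T = 28555.8 / 1139.424 = 25.06 °C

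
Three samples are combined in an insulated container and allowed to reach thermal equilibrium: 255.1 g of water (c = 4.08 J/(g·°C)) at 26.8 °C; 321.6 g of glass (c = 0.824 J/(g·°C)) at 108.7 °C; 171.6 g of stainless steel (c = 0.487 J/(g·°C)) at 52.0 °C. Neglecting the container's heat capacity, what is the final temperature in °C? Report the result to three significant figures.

Σ mᵢcᵢ(T − Tᵢ) = 0  ⇒  T = Σ mᵢcᵢTᵢ / Σ mᵢcᵢ
Σ mᵢcᵢ = 255.1×4.08 + 321.6×0.824 + 171.6×0.487 = 1389.3756
Σ mᵢcᵢTᵢ = 1040.808×26.8 + 264.9984×108.7 + 83.5692×52.0 = 61045
T = 61045 / 1389.3756 = 43.94 °C

T_f = 43.9 °C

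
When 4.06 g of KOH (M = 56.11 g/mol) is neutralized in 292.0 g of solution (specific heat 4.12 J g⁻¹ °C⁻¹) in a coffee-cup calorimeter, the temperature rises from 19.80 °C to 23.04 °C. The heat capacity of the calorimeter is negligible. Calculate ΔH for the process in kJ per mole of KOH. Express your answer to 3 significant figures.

|ΔT| = |23.04 − 19.80| = 3.24 °C
|q_surr| = (292.0 × 4.12) × 3.24 = 1203.04 × 3.24 = 3898 J
n(KOH) = 4.06 / 56.11 = 0.07236 mol
Temperature rose, so q_rxn = −|q_surr| = -3.898 kJ
ΔH = q_rxn / n = -53.87 kJ/mol

ΔH = -53.9 kJ/mol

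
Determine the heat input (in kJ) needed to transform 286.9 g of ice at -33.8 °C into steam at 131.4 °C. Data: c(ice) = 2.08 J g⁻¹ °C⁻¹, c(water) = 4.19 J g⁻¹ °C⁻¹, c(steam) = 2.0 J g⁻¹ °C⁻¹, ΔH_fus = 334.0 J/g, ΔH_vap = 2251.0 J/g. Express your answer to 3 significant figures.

q1 (heat ice -33.8→0.0 °C): 286.9 × 2.08 × 33.8 = 20170 J
q2 (melt at 0 °C): 286.9 × 334.0 = 95825 J
q3 (heat water 0.0→100.0 °C): 286.9 × 4.19 × 100.0 = 120211 J
q4 (vaporize at 100 °C): 286.9 × 2251.0 = 645812 J
q5 (heat steam 100.0→131.4 °C): 286.9 × 2.0 × 31.4 = 18017 J
Total: 20170 + 95825 + 120211 + 645812 + 18017 = 900035 J = 900 kJ

q = 900 kJ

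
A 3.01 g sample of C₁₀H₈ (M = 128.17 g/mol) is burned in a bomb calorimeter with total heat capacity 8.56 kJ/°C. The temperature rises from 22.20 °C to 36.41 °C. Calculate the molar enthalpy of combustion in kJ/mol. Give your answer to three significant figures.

ΔT = 36.41 − 22.20 = 14.21 °C
q_cal = C_cal × ΔT = 8.56 × 14.21 = 121.6376 kJ
n = 3.01 / 128.17 = 0.02348 mol
q_rxn = −q_cal = -121.6376 kJ
ΔH = -121.6376 / 0.02348 = -5180 kJ/mol

ΔH = -5180 kJ/mol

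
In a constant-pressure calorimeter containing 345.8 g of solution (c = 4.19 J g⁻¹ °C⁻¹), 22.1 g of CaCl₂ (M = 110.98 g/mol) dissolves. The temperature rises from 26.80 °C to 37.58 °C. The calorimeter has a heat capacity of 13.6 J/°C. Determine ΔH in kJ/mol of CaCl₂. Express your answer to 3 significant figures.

|ΔT| = |37.58 − 26.80| = 10.78 °C
|q_surr| = (345.8 × 4.19 + 13.6) × 10.78 = 1462.502 × 10.78 = 15770 J
n(CaCl₂) = 22.1 / 110.98 = 0.1991 mol
Temperature rose, so q_rxn = −|q_surr| = -15.77 kJ
ΔH = q_rxn / n = -79.21 kJ/mol

ΔH = -79.2 kJ/mol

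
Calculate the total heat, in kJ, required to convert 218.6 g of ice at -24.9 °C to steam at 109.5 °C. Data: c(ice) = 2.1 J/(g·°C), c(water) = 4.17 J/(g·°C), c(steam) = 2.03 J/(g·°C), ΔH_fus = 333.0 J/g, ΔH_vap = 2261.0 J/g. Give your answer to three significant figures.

q = 674 kJ

q1 (heat ice -24.9→0.0 °C): 218.6 × 2.1 × 24.9 = 11431 J
q2 (melt at 0 °C): 218.6 × 333.0 = 72794 J
q3 (heat water 0.0→100.0 °C): 218.6 × 4.17 × 100.0 = 91156 J
q4 (vaporize at 100 °C): 218.6 × 2261.0 = 494255 J
q5 (heat steam 100.0→109.5 °C): 218.6 × 2.03 × 9.5 = 4216 J
Total: 11431 + 72794 + 91156 + 494255 + 4216 = 673852 J = 674 kJ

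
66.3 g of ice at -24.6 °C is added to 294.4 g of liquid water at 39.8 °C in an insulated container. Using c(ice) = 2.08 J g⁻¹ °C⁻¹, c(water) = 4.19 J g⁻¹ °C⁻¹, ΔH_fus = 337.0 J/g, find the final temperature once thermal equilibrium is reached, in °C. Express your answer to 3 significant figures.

Heat to bring ice to 0 °C and melt it: q₁ = 66.3×2.08×24.6 + 66.3×337.0 = 25736 J
Heat the water can supply cooling to 0 °C: 294.4×4.19×39.8 = 49094.7 J > q₁, so all ice melts.
Energy balance: 294.4×4.19×(39.8 − T) = 25736 + 66.3×4.19×(T − 0)
1233.536(39.8 − T) = 25736 + 277.797 T
49094.7 − 25736 = 1511.333 T
T = 23358.7 / 1511.333 = 15.46 °C

T_f = 15.5 °C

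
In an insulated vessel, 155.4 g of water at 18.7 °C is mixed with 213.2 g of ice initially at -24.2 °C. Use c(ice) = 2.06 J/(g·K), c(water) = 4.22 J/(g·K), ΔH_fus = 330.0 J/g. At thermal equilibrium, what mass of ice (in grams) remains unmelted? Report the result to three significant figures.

m_ice remaining = 208 g

Heat to warm all ice to 0 °C: 213.2×2.06×24.2 = 10628 J
Heat released by water cooling to 0 °C: 155.4×4.22×18.7 = 12263 J
12263 J < 10628 + 213.2×330.0 = 80984 J, so not all ice melts; final T = 0 °C.
Heat left for melting: 12263 − 10628 = 1635 J
Mass melted = 1635 / 330.0 = 4.955 g
Ice remaining = 213.2 − 4.955 = 208.245 g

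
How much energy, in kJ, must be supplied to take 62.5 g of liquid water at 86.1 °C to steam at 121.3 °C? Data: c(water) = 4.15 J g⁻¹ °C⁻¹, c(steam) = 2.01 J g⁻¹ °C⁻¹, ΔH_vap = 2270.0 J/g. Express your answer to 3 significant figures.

q = 148 kJ

q1 (heat water 86.1→100.0 °C): 62.5 × 4.15 × 13.9 = 3605 J
q2 (vaporize at 100 °C): 62.5 × 2270.0 = 141875 J
q3 (heat steam 100.0→121.3 °C): 62.5 × 2.01 × 21.3 = 2676 J
Total: 3605 + 141875 + 2676 = 148156 J = 148 kJ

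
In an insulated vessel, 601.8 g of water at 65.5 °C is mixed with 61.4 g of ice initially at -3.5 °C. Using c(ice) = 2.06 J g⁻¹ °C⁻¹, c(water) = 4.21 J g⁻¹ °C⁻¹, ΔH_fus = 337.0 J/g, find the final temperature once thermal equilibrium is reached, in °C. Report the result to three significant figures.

Heat to bring ice to 0 °C and melt it: q₁ = 61.4×2.06×3.5 + 61.4×337.0 = 21134 J
Heat the water can supply cooling to 0 °C: 601.8×4.21×65.5 = 165949 J > q₁, so all ice melts.
Energy balance: 601.8×4.21×(65.5 − T) = 21134 + 61.4×4.21×(T − 0)
2533.578(65.5 − T) = 21134 + 258.494 T
165949 − 21134 = 2792.072 T
T = 144815 / 2792.072 = 51.87 °C

T_f = 51.9 °C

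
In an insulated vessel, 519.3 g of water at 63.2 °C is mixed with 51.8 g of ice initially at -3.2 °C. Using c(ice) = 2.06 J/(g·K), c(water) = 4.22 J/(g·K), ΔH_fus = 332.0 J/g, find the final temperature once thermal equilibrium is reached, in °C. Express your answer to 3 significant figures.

T_f = 50.2 °C

Heat to bring ice to 0 °C and melt it: q₁ = 51.8×2.06×3.2 + 51.8×332.0 = 17539 J
Heat the water can supply cooling to 0 °C: 519.3×4.22×63.2 = 138499 J > q₁, so all ice melts.
Energy balance: 519.3×4.22×(63.2 − T) = 17539 + 51.8×4.22×(T − 0)
2191.446(63.2 − T) = 17539 + 218.596 T
138499 − 17539 = 2410.042 T
T = 120960 / 2410.042 = 50.19 °C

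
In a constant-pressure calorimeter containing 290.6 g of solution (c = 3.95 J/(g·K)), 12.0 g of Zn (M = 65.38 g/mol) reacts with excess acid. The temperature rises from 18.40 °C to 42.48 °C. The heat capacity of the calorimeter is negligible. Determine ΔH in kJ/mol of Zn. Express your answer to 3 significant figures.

|ΔT| = |42.48 − 18.40| = 24.08 °C
|q_surr| = (290.6 × 3.95) × 24.08 = 1147.87 × 24.08 = 27640 J
n(Zn) = 12.0 / 65.38 = 0.1835 mol
Temperature rose, so q_rxn = −|q_surr| = -27.64 kJ
ΔH = q_rxn / n = -150.6 kJ/mol

ΔH = -151 kJ/mol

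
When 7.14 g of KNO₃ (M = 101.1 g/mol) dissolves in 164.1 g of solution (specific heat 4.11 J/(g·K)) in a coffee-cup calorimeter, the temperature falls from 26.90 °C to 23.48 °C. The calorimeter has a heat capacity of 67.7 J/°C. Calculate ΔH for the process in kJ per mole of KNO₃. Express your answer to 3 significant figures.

ΔH = 35.9 kJ/mol

|ΔT| = |23.48 − 26.90| = 3.42 °C
|q_surr| = (164.1 × 4.11 + 67.7) × 3.42 = 742.151 × 3.42 = 2538 J
n(KNO₃) = 7.14 / 101.1 = 0.07062 mol
Temperature fell, so q_rxn = +|q_surr| = 2.538 kJ
ΔH = q_rxn / n = 35.94 kJ/mol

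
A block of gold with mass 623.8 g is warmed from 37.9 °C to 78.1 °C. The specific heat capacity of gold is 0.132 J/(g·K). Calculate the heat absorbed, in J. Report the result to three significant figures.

q = 3310 J

q = m c ΔT = 623.8 × 0.132 × (78.1 − 37.9)
q = 623.8 × 0.132 × 40.2 = 3310 J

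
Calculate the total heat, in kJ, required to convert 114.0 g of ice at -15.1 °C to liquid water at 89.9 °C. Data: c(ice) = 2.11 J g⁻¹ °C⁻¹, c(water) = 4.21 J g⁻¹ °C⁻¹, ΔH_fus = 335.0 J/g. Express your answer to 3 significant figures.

q = 85.0 kJ

q1 (heat ice -15.1→0.0 °C): 114.0 × 2.11 × 15.1 = 3632 J
q2 (melt at 0 °C): 114.0 × 335.0 = 38190 J
q3 (heat water 0.0→89.9 °C): 114.0 × 4.21 × 89.9 = 43147 J
Total: 3632 + 38190 + 43147 = 84969 J = 85.0 kJ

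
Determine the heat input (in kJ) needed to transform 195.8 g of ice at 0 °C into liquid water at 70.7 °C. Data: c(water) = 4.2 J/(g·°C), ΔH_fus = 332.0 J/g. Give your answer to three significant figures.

q1 (melt at 0 °C): 195.8 × 332.0 = 65006 J
q2 (heat water 0.0→70.7 °C): 195.8 × 4.2 × 70.7 = 58141 J
Total: 65006 + 58141 = 123147 J = 123 kJ

q = 123 kJ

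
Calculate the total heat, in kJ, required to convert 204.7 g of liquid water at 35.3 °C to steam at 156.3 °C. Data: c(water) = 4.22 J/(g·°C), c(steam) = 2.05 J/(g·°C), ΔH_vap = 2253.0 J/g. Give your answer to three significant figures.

q = 541 kJ

q1 (heat water 35.3→100.0 °C): 204.7 × 4.22 × 64.7 = 55890 J
q2 (vaporize at 100 °C): 204.7 × 2253.0 = 461189 J
q3 (heat steam 100.0→156.3 °C): 204.7 × 2.05 × 56.3 = 23625 J
Total: 55890 + 461189 + 23625 = 540704 J = 541 kJ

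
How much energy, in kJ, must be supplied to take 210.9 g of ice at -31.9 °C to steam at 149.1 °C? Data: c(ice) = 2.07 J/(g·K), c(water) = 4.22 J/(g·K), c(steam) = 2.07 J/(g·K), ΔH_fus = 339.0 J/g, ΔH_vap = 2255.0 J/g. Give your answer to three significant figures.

q1 (heat ice -31.9→0.0 °C): 210.9 × 2.07 × 31.9 = 13926 J
q2 (melt at 0 °C): 210.9 × 339.0 = 71495 J
q3 (heat water 0.0→100.0 °C): 210.9 × 4.22 × 100.0 = 89000 J
q4 (vaporize at 100 °C): 210.9 × 2255.0 = 475580 J
q5 (heat steam 100.0→149.1 °C): 210.9 × 2.07 × 49.1 = 21435 J
Total: 13926 + 71495 + 89000 + 475580 + 21435 = 671436 J = 671 kJ

q = 671 kJ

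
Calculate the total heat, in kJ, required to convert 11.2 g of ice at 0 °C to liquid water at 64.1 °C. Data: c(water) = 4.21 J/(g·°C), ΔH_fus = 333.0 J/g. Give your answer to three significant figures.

q = 6.75 kJ

q1 (melt at 0 °C): 11.2 × 333.0 = 3730 J
q2 (heat water 0.0→64.1 °C): 11.2 × 4.21 × 64.1 = 3022 J
Total: 3730 + 3022 = 6752 J = 6.75 kJ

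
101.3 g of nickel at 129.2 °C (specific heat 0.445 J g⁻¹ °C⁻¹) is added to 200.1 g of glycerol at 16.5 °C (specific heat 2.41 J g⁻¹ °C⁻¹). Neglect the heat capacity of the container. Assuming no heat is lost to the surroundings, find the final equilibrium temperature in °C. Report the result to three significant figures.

T_f = 26.1 °C

Heat lost by nickel = heat gained by glycerol.
(101.3)(0.445)(129.2 − T) = (200.1)(2.41)(T − 16.5)
45.0785 (129.2 − T) = 482.241 (T − 16.5)
5824.1 − 45.0785 T = 482.241 T − 7957.0
13781.1 = 527.3195 T
T = 26.13 °C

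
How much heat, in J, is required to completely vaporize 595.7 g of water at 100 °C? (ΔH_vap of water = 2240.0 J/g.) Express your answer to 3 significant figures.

q = m × ΔH_vap = 595.7 × 2240.0 = 1334000 J

q = 1330000 J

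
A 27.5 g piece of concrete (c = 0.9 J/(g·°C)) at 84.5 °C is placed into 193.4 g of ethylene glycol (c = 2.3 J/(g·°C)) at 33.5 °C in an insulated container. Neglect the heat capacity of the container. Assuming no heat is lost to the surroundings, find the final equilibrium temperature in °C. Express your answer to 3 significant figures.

T_f = 36.2 °C

Heat lost by concrete = heat gained by ethylene glycol.
(27.5)(0.9)(84.5 − T) = (193.4)(2.3)(T − 33.5)
24.75 (84.5 − T) = 444.82 (T − 33.5)
2091.4 − 24.75 T = 444.82 T − 14901
16992.4 = 469.57 T
T = 36.19 °C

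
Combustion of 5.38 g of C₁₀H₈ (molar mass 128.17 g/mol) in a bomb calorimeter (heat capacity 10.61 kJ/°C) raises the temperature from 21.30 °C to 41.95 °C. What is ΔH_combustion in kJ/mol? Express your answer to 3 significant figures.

ΔH = -5220 kJ/mol

ΔT = 41.95 − 21.30 = 20.65 °C
q_cal = C_cal × ΔT = 10.61 × 20.65 = 219.0965 kJ
n = 5.38 / 128.17 = 0.04198 mol
q_rxn = −q_cal = -219.0965 kJ
ΔH = -219.0965 / 0.04198 = -5219 kJ/mol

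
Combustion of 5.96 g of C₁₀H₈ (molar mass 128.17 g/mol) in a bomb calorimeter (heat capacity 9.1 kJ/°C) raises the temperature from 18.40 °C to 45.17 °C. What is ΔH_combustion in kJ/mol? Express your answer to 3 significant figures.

ΔH = -5240 kJ/mol

ΔT = 45.17 − 18.40 = 26.77 °C
q_cal = C_cal × ΔT = 9.1 × 26.77 = 243.607 kJ
n = 5.96 / 128.17 = 0.04650 mol
q_rxn = −q_cal = -243.607 kJ
ΔH = -243.607 / 0.04650 = -5239 kJ/mol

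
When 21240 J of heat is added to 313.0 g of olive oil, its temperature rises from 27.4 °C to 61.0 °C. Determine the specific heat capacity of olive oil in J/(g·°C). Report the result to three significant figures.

c = q / (m ΔT) = 21240 / (313.0 × 33.6)
c = 21240 / 10516.8 = 2.02 J/(g·°C)

c = 2.02 J/(g·°C)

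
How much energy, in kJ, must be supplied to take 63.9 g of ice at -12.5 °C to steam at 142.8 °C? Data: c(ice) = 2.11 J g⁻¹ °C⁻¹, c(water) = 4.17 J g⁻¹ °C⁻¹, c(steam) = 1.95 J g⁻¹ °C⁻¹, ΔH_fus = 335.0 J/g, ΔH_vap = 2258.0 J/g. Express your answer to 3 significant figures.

q = 199 kJ

q1 (heat ice -12.5→0.0 °C): 63.9 × 2.11 × 12.5 = 1685 J
q2 (melt at 0 °C): 63.9 × 335.0 = 21407 J
q3 (heat water 0.0→100.0 °C): 63.9 × 4.17 × 100.0 = 26646 J
q4 (vaporize at 100 °C): 63.9 × 2258.0 = 144286 J
q5 (heat steam 100.0→142.8 °C): 63.9 × 1.95 × 42.8 = 5333 J
Total: 1685 + 21407 + 26646 + 144286 + 5333 = 199357 J = 199 kJ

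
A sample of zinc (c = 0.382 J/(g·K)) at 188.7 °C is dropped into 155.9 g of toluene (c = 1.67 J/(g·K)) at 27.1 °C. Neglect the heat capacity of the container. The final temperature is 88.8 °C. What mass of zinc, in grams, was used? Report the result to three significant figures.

m = 421 g

q_gained = (155.9 × 1.67) × (88.8 − 27.1) = 16060 J
q_lost = m × 0.382 × (188.7 − 88.8) = 38.1618 m
m = 16060 / 38.1618 = 421 g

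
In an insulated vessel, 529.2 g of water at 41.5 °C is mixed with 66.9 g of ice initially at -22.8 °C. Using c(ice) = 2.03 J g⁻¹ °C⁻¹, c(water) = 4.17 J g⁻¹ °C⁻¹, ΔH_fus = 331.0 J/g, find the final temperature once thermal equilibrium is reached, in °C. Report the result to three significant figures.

T_f = 26.7 °C

Heat to bring ice to 0 °C and melt it: q₁ = 66.9×2.03×22.8 + 66.9×331.0 = 25240 J
Heat the water can supply cooling to 0 °C: 529.2×4.17×41.5 = 91580.7 J > q₁, so all ice melts.
Energy balance: 529.2×4.17×(41.5 − T) = 25240 + 66.9×4.17×(T − 0)
2206.764(41.5 − T) = 25240 + 278.973 T
91580.7 − 25240 = 2485.737 T
T = 66340.7 / 2485.737 = 26.69 °C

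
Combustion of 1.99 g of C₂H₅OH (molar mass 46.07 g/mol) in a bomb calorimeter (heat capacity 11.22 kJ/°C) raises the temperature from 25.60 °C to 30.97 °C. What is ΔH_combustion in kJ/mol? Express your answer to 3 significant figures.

ΔH = -1390 kJ/mol

ΔT = 30.97 − 25.60 = 5.37 °C
q_cal = C_cal × ΔT = 11.22 × 5.37 = 60.2514 kJ
n = 1.99 / 46.07 = 0.04320 mol
q_rxn = −q_cal = -60.2514 kJ
ΔH = -60.2514 / 0.04320 = -1394.7 kJ/mol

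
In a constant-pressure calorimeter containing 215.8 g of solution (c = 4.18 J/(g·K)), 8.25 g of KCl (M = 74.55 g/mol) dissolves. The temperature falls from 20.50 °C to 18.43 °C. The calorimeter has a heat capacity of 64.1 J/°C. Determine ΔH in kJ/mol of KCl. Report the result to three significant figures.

ΔH = 18.1 kJ/mol

|ΔT| = |18.43 − 20.50| = 2.07 °C
|q_surr| = (215.8 × 4.18 + 64.1) × 2.07 = 966.144 × 2.07 = 2000 J
n(KCl) = 8.25 / 74.55 = 0.1107 mol
Temperature fell, so q_rxn = +|q_surr| = 2.000 kJ
ΔH = q_rxn / n = 18.07 kJ/mol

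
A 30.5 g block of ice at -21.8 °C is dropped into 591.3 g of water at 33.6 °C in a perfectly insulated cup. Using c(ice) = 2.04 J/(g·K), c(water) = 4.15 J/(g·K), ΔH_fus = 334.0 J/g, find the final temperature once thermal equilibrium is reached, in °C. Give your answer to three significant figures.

Heat to bring ice to 0 °C and melt it: q₁ = 30.5×2.04×21.8 + 30.5×334.0 = 11543 J
Heat the water can supply cooling to 0 °C: 591.3×4.15×33.6 = 82450.9 J > q₁, so all ice melts.
Energy balance: 591.3×4.15×(33.6 − T) = 11543 + 30.5×4.15×(T − 0)
2453.895(33.6 − T) = 11543 + 126.575 T
82450.9 − 11543 = 2580.470 T
T = 70907.9 / 2580.470 = 27.48 °C

T_f = 27.5 °C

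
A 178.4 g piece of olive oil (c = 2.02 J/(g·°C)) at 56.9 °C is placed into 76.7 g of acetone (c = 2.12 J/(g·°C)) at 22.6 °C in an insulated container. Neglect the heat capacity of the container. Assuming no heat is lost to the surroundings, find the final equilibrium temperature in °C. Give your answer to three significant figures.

Heat lost by olive oil = heat gained by acetone.
(178.4)(2.02)(56.9 − T) = (76.7)(2.12)(T − 22.6)
360.368 (56.9 − T) = 162.604 (T − 22.6)
20505 − 360.368 T = 162.604 T − 3674.9
24179.9 = 522.972 T
T = 46.24 °C

T_f = 46.2 °C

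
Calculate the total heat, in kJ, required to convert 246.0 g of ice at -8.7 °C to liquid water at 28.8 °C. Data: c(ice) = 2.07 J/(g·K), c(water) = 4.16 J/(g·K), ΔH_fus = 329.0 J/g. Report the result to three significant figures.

q1 (heat ice -8.7→0.0 °C): 246.0 × 2.07 × 8.7 = 4430 J
q2 (melt at 0 °C): 246.0 × 329.0 = 80934 J
q3 (heat water 0.0→28.8 °C): 246.0 × 4.16 × 28.8 = 29473 J
Total: 4430 + 80934 + 29473 = 114837 J = 115 kJ

q = 115 kJ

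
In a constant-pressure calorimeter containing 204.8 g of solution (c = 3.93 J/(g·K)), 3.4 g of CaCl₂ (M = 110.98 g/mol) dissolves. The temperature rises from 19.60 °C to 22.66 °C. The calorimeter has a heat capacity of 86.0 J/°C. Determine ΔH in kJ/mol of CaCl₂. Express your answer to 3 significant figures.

ΔH = -89.0 kJ/mol

|ΔT| = |22.66 − 19.60| = 3.06 °C
|q_surr| = (204.8 × 3.93 + 86.0) × 3.06 = 890.864 × 3.06 = 2726 J
n(CaCl₂) = 3.4 / 110.98 = 0.03064 mol
Temperature rose, so q_rxn = −|q_surr| = -2.726 kJ
ΔH = q_rxn / n = -88.97 kJ/mol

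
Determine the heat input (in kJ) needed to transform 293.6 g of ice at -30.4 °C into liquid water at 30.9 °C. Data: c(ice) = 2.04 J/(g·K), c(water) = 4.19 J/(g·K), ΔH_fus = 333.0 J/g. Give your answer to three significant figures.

q1 (heat ice -30.4→0.0 °C): 293.6 × 2.04 × 30.4 = 18208 J
q2 (melt at 0 °C): 293.6 × 333.0 = 97769 J
q3 (heat water 0.0→30.9 °C): 293.6 × 4.19 × 30.9 = 38013 J
Total: 18208 + 97769 + 38013 = 153990 J = 154 kJ

q = 154 kJ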